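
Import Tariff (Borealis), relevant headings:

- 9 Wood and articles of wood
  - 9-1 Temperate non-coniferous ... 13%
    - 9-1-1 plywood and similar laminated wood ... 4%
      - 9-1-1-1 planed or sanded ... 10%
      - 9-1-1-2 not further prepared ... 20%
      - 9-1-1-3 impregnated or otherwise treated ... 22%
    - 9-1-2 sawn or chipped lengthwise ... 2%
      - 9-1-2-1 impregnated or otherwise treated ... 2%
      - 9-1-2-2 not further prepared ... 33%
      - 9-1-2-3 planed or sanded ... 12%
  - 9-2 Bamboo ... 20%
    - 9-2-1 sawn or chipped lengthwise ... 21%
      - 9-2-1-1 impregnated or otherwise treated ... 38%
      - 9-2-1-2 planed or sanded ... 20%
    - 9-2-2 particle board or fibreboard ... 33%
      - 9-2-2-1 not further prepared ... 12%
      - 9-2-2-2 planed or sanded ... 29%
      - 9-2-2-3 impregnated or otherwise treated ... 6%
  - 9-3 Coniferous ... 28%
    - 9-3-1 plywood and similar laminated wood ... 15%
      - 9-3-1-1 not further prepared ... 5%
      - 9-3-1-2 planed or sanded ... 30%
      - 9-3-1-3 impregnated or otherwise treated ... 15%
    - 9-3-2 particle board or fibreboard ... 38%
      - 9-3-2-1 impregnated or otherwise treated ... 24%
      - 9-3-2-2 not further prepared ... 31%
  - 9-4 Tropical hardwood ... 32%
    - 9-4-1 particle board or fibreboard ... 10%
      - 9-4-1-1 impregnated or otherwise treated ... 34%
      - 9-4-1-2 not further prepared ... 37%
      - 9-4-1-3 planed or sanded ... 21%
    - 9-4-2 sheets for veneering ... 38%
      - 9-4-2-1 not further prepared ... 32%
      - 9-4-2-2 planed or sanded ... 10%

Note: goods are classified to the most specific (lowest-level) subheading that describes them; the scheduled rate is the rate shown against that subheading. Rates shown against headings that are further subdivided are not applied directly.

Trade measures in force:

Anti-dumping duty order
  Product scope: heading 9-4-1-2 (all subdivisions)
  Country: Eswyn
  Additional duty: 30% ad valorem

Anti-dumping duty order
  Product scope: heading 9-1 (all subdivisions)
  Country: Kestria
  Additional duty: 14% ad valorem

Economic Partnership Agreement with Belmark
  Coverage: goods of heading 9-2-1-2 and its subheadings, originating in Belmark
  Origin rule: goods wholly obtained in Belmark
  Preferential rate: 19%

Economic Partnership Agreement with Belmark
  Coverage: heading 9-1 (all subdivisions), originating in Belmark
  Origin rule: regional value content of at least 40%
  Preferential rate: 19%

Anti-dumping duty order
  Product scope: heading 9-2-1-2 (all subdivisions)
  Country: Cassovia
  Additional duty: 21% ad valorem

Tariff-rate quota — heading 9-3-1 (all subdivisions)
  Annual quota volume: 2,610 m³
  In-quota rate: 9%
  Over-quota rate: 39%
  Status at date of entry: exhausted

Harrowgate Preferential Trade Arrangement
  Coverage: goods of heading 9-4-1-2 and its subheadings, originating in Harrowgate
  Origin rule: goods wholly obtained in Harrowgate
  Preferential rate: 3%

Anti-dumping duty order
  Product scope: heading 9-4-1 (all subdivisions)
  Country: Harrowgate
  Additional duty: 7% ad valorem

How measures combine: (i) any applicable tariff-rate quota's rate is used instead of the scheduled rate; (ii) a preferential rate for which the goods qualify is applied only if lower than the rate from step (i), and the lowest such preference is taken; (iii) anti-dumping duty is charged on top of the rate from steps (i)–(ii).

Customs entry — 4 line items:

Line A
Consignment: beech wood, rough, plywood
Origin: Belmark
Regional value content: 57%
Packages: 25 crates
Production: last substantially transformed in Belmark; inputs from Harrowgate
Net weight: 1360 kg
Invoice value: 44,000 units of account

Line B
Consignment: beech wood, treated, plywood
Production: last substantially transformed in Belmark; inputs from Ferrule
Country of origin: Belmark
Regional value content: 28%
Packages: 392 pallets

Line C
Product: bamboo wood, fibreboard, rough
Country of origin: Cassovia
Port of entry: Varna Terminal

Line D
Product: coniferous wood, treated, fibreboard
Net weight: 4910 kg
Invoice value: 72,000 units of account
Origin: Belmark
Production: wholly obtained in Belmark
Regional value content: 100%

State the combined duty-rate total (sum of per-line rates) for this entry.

Line A: beech → 9-1; plywood → 9-1-1; rough → 9-1-1-2. Scheduled 20%. Belmark agreement on 9-2-1-2: 9-1-1-2 not covered; Belmark agreement on 9-1: RVC ≥ 40% → 19% available; preferential 19%. → 19%.
Line B: beech → 9-1; plywood → 9-1-1; treated → 9-1-1-3. Scheduled 22%. Belmark agreement on 9-2-1-2: 9-1-1-3 not covered; Belmark agreement on 9-1: RVC < 40%. → 22%.
Line C: bamboo → 9-2; fibreboard → 9-2-2; rough → 9-2-2-1. Scheduled 12%. No special measure applies. → 12%.
Line D: coniferous → 9-3; fibreboard → 9-3-2; treated → 9-3-2-1. Scheduled 24%. Belmark agreement on 9-2-1-2: 9-3-2-1 not covered; Belmark agreement on 9-1: 9-3-2-1 not covered. → 24%.
Sum: 19% + 22% + 12% + 24% = 77%.

77%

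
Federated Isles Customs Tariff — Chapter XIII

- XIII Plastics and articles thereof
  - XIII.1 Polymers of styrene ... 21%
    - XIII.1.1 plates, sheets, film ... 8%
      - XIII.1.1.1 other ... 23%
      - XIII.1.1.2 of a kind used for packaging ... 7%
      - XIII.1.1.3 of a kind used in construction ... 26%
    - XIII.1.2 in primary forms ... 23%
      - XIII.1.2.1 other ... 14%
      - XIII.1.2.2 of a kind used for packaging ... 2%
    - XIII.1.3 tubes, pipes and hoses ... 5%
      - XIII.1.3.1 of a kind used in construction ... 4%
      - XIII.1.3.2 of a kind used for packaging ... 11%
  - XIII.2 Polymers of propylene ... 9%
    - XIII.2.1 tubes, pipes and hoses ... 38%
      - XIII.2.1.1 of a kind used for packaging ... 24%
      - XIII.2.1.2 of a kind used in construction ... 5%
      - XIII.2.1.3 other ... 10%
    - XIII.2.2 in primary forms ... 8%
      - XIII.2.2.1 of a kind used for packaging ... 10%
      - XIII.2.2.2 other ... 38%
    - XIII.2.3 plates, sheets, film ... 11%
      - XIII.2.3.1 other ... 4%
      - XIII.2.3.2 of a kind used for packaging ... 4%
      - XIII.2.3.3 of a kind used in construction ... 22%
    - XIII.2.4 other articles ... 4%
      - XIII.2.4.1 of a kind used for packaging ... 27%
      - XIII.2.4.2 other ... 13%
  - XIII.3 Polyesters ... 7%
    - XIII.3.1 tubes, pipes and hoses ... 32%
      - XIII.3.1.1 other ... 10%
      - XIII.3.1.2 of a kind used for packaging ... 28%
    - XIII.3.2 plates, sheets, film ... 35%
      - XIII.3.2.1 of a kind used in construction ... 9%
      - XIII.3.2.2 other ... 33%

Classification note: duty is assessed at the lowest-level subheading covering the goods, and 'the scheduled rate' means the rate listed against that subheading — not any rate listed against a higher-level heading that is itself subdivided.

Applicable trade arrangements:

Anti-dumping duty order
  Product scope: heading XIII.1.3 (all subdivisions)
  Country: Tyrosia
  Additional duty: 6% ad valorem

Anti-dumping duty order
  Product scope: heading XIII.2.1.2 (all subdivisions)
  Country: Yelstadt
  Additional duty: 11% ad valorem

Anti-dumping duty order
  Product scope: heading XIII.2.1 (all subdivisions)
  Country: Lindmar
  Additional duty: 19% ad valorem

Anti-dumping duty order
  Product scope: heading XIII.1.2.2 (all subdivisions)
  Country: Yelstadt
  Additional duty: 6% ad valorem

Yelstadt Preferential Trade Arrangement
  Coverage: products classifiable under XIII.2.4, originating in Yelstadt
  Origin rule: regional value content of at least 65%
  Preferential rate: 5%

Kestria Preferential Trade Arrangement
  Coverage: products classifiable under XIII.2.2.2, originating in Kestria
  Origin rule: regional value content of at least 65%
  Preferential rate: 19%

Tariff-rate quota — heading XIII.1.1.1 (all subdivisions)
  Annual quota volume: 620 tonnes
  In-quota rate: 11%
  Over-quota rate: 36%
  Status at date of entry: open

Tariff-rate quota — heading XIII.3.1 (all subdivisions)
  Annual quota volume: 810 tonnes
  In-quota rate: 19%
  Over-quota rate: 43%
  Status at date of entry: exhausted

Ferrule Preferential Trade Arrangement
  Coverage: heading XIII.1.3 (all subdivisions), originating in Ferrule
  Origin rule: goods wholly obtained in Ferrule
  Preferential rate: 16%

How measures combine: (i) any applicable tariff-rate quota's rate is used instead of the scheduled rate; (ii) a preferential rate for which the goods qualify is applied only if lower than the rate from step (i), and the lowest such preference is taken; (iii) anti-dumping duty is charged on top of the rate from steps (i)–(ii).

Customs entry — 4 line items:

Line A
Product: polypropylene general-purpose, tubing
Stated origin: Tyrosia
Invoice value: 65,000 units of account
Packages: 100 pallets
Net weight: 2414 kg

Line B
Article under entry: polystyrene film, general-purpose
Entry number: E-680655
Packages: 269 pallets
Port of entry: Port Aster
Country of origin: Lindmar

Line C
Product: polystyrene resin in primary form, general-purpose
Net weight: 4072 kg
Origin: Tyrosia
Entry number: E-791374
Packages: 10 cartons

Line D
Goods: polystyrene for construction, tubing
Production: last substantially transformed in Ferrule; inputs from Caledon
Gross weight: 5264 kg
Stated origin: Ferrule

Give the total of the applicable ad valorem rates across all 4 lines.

Line A: polypropylene → XIII.2; tubing → XIII.2.1; general-purpose → XIII.2.1.3. Scheduled 10%. No special measure applies. → 10%.
Line B: polystyrene → XIII.1; film → XIII.1.1; general-purpose → XIII.1.1.1. Scheduled 23%. quota on XIII.1.1.1 open → in-quota 11%. → 11%.
Line C: polystyrene → XIII.1; resin in primary form → XIII.1.2; general-purpose → XIII.1.2.1. Scheduled 14%. No special measure applies. → 14%.
Line D: polystyrene → XIII.1; tubing → XIII.1.3; for construction → XIII.1.3.1. Scheduled 4%. Ferrule agreement on XIII.1.3: not wholly obtained. → 4%.
Sum: 10% + 11% + 14% + 4% = 39%.

39%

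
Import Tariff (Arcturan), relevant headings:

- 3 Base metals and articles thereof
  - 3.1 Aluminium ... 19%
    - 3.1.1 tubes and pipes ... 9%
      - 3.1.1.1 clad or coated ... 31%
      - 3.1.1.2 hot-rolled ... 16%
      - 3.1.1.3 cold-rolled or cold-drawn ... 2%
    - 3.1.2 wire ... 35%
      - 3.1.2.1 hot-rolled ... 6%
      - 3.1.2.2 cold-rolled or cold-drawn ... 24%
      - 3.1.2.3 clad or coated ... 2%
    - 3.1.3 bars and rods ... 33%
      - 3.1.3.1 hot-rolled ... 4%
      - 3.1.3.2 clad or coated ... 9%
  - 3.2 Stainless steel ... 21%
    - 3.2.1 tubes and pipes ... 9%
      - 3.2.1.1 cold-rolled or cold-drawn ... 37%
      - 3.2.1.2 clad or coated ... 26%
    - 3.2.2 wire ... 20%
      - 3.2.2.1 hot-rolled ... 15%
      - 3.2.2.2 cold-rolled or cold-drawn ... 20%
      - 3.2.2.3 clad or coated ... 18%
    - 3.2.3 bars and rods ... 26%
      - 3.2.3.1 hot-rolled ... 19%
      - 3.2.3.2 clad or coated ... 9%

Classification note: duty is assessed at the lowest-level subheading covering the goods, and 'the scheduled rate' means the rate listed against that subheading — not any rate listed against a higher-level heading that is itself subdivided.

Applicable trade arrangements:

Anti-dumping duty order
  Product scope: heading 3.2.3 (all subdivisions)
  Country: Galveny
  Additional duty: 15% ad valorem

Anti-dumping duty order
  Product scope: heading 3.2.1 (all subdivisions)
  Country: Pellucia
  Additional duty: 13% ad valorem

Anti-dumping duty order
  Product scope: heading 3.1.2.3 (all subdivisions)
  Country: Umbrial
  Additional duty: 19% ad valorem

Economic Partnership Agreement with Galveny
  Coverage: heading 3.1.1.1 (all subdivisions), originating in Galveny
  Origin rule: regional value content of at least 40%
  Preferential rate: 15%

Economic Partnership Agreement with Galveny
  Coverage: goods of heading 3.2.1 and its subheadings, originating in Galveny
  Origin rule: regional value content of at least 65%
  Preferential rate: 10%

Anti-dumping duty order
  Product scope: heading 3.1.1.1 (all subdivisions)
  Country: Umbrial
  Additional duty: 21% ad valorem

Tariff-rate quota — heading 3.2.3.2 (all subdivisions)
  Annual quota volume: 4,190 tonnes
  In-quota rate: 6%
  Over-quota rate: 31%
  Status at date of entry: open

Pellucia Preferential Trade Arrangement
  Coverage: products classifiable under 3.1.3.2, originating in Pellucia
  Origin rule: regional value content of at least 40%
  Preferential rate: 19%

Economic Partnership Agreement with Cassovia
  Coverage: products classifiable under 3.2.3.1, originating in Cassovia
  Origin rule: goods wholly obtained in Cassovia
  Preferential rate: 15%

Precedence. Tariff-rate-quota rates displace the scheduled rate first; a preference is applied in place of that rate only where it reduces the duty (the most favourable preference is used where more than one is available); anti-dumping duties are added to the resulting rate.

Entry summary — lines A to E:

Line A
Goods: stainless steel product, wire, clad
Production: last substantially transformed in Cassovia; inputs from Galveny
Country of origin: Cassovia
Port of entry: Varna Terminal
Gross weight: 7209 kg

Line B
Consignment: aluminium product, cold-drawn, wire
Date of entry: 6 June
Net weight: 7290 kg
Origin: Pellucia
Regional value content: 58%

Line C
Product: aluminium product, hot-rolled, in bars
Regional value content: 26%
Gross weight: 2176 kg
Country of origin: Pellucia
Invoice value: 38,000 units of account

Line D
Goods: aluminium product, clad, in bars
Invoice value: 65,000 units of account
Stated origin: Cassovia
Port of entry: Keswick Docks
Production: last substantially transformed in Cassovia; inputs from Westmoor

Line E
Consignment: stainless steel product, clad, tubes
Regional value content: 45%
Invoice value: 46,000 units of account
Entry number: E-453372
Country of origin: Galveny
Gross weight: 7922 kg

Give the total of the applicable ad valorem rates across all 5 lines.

81%

Line A: stainless steel → 3.2; wire → 3.2.2; clad → 3.2.2.3. Scheduled 18%. Cassovia agreement on 3.2.3.1: 3.2.2.3 not covered. → 18%.
Line B: aluminium → 3.1; wire → 3.1.2; cold-drawn → 3.1.2.2. Scheduled 24%. Pellucia agreement on 3.1.3.2: 3.1.2.2 not covered. → 24%.
Line C: aluminium → 3.1; in bars → 3.1.3; hot-rolled → 3.1.3.1. Scheduled 4%. Pellucia agreement on 3.1.3.2: 3.1.3.1 not covered. → 4%.
Line D: aluminium → 3.1; in bars → 3.1.3; clad → 3.1.3.2. Scheduled 9%. Cassovia agreement on 3.2.3.1: 3.1.3.2 not covered. → 9%.
Line E: stainless steel → 3.2; tubes → 3.2.1; clad → 3.2.1.2. Scheduled 26%. Galveny agreement on 3.1.1.1: 3.2.1.2 not covered; Galveny agreement on 3.2.1: RVC < 65%. → 26%.
Sum: 18% + 24% + 4% + 9% + 26% = 81%.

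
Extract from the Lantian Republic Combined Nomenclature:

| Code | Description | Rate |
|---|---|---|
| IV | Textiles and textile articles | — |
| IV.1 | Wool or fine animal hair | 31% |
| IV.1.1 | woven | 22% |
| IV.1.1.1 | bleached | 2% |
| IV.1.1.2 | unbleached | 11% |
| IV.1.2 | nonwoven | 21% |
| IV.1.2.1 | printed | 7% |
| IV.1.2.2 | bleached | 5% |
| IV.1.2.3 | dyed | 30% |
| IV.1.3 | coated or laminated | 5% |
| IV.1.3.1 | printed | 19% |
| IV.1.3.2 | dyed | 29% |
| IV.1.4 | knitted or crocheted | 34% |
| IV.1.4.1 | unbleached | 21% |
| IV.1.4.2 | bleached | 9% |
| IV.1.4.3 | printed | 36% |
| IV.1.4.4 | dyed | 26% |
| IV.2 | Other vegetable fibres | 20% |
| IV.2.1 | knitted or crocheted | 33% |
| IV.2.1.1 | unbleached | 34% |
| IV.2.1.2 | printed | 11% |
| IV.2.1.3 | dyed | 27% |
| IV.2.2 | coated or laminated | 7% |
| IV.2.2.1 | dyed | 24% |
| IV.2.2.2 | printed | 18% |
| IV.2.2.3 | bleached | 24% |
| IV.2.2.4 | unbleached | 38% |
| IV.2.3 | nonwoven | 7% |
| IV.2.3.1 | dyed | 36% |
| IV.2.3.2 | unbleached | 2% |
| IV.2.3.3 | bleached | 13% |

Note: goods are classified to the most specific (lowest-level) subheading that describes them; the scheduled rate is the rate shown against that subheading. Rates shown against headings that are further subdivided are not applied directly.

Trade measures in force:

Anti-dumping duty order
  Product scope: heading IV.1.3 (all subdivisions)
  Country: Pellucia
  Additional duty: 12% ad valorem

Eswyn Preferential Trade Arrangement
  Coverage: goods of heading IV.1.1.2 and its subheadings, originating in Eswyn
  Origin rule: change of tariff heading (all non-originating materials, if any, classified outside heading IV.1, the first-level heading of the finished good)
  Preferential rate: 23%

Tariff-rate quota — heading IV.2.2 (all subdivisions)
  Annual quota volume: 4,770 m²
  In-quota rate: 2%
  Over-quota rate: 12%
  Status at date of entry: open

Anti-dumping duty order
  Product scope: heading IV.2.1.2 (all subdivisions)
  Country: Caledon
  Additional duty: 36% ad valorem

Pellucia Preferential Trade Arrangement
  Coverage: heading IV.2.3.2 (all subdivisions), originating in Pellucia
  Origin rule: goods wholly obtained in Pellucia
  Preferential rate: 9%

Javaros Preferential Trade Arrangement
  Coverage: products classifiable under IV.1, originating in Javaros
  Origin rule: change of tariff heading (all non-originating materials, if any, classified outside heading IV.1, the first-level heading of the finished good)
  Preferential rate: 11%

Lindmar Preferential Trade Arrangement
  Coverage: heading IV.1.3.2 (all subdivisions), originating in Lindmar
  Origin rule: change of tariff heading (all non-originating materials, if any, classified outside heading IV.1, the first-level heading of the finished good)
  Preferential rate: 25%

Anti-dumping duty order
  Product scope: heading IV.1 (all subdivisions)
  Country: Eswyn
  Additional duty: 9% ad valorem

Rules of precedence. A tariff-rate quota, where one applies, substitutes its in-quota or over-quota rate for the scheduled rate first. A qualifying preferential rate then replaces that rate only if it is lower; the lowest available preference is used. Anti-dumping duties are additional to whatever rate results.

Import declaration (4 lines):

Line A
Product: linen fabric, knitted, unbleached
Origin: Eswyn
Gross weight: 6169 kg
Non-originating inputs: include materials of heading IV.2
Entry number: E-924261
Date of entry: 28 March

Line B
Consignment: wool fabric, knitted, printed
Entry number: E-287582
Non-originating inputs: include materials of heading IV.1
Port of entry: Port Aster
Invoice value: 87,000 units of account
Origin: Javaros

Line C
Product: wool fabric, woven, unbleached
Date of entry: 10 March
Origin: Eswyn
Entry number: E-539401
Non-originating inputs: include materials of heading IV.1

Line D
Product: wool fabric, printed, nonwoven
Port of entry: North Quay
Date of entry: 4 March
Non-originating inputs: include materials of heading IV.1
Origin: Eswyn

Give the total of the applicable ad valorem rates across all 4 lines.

106%

Line A: linen → IV.2; knitted → IV.2.1; unbleached → IV.2.1.1. Scheduled 34%. Eswyn agreement on IV.1.1.2: IV.2.1.1 not covered. → 34%.
Line B: wool → IV.1; knitted → IV.1.4; printed → IV.1.4.3. Scheduled 36%. Javaros agreement on IV.1: CTH not met. → 36%.
Line C: wool → IV.1; woven → IV.1.1; unbleached → IV.1.1.2. Scheduled 11%. Eswyn agreement on IV.1.1.2: CTH not met; anti-dumping (Eswyn, IV.1): +9%; total 11% + 9% = 20%. → 20%.
Line D: wool → IV.1; nonwoven → IV.1.2; printed → IV.1.2.1. Scheduled 7%. Eswyn agreement on IV.1.1.2: IV.1.2.1 not covered; anti-dumping (Eswyn, IV.1): +9%; total 7% + 9% = 16%. → 16%.
Sum: 34% + 36% + 20% + 16% = 106%.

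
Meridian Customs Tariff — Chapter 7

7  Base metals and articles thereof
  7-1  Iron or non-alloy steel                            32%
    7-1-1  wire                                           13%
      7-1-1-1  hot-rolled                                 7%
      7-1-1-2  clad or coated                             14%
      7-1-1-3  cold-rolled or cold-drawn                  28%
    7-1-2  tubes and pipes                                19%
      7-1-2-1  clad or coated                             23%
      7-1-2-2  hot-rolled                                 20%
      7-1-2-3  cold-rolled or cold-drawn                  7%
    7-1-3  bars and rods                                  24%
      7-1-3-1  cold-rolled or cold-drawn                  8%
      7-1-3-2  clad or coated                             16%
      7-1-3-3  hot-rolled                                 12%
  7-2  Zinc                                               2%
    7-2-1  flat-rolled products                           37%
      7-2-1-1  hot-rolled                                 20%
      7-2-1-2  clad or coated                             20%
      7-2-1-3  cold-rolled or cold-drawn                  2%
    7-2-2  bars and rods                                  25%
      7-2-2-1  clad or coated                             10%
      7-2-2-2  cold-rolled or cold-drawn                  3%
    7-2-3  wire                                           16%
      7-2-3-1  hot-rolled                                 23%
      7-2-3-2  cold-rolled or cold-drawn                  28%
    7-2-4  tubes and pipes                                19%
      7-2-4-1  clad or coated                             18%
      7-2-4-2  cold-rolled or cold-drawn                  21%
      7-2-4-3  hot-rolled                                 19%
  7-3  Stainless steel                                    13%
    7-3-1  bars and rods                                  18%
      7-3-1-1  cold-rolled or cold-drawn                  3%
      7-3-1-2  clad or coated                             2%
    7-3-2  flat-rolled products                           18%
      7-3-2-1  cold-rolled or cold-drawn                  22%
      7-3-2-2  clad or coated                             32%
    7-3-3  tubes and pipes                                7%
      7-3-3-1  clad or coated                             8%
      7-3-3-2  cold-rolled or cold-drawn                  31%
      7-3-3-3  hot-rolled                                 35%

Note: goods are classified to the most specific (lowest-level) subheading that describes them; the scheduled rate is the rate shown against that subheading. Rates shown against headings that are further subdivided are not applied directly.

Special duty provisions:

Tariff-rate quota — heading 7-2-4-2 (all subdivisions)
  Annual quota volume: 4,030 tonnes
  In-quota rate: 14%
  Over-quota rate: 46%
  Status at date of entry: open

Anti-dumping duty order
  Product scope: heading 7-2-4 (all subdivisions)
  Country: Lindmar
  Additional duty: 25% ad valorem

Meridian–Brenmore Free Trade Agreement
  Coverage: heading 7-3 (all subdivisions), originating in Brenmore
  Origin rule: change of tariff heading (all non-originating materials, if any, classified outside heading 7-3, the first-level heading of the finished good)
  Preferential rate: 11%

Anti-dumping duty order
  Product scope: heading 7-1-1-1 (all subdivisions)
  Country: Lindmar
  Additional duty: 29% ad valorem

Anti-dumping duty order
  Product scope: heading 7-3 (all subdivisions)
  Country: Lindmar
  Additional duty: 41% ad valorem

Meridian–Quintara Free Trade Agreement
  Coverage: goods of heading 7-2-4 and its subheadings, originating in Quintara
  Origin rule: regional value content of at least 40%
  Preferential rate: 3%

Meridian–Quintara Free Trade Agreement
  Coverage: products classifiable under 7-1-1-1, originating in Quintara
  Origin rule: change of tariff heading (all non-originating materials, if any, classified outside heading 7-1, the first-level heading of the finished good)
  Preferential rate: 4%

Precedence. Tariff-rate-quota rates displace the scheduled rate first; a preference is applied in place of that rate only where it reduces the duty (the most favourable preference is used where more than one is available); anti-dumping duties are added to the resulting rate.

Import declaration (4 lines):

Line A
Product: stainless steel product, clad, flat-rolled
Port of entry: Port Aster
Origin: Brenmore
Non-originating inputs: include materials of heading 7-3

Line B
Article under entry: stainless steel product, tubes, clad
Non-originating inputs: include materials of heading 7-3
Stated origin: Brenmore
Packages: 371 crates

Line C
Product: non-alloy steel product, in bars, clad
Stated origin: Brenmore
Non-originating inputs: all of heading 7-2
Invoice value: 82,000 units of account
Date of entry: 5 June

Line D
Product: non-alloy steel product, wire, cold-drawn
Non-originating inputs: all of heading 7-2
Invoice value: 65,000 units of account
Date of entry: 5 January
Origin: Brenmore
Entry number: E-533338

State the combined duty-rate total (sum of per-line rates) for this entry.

84%

Line A: stainless steel → 7-3; flat-rolled → 7-3-2; clad → 7-3-2-2. Scheduled 32%. Brenmore agreement on 7-3: CTH not met. → 32%.
Line B: stainless steel → 7-3; tubes → 7-3-3; clad → 7-3-3-1. Scheduled 8%. Brenmore agreement on 7-3: CTH not met. → 8%.
Line C: non-alloy steel → 7-1; in bars → 7-1-3; clad → 7-1-3-2. Scheduled 16%. Brenmore agreement on 7-3: 7-1-3-2 not covered. → 16%.
Line D: non-alloy steel → 7-1; wire → 7-1-1; cold-drawn → 7-1-1-3. Scheduled 28%. Brenmore agreement on 7-3: 7-1-1-3 not covered. → 28%.
Sum: 32% + 8% + 16% + 28% = 84%.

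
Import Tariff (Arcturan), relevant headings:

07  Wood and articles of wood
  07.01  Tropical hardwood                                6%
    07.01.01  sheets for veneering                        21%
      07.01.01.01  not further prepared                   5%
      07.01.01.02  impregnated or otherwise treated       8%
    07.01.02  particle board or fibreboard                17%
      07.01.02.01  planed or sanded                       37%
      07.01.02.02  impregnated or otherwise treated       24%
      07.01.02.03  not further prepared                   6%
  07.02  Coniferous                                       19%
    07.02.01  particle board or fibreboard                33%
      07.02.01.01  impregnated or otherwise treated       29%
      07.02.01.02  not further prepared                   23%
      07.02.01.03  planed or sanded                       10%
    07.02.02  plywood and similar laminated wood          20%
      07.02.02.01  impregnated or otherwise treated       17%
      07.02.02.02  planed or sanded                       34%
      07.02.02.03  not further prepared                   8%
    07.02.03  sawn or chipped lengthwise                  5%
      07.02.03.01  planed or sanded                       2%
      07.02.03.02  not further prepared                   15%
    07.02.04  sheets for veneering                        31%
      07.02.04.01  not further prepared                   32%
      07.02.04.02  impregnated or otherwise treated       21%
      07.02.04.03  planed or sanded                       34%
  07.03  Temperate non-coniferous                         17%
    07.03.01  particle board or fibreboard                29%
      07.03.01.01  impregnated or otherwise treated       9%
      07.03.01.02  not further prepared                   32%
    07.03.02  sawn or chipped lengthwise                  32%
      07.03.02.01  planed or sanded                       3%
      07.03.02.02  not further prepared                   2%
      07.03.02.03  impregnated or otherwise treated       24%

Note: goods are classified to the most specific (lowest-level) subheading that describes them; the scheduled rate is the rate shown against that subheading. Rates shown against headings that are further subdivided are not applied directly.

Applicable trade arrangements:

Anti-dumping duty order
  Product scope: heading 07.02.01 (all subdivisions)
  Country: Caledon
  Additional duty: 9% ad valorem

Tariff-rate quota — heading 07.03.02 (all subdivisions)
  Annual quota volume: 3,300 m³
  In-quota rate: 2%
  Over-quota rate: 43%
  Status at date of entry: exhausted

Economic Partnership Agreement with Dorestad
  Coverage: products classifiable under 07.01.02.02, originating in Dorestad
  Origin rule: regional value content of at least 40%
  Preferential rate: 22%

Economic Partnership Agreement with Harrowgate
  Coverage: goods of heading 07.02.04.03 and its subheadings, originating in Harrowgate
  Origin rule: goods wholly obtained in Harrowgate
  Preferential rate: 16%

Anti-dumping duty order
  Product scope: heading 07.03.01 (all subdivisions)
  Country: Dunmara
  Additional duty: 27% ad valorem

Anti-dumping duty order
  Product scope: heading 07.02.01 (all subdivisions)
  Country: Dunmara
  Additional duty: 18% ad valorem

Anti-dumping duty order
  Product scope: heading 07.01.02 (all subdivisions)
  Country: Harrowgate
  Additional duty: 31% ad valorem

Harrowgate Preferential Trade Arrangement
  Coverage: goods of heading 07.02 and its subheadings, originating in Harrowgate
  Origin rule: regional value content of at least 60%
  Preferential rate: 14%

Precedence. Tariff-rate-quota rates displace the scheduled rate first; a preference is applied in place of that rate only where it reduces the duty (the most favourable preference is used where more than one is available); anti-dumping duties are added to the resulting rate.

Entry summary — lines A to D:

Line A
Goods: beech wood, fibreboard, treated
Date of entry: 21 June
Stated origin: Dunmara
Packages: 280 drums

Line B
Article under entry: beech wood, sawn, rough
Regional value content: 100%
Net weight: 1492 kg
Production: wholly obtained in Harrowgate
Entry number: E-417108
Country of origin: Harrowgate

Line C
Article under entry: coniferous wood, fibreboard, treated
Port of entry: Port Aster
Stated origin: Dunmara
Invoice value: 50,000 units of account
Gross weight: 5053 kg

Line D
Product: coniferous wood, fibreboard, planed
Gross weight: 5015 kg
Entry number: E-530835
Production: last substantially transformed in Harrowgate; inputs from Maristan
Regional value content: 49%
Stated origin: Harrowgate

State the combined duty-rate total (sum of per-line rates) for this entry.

136%

Line A: beech → 07.03; fibreboard → 07.03.01; treated → 07.03.01.01. Scheduled 9%. anti-dumping (Dunmara, 07.03.01): +27%; total 9% + 27% = 36%. → 36%.
Line B: beech → 07.03; sawn → 07.03.02; rough → 07.03.02.02. Scheduled 2%. quota on 07.03.02 exhausted → over-quota 43%; Harrowgate agreement on 07.02.04.03: 07.03.02.02 not covered; Harrowgate agreement on 07.02: 07.03.02.02 not covered. → 43%.
Line C: coniferous → 07.02; fibreboard → 07.02.01; treated → 07.02.01.01. Scheduled 29%. anti-dumping (Dunmara, 07.02.01): +18%; total 29% + 18% = 47%. → 47%.
Line D: coniferous → 07.02; fibreboard → 07.02.01; planed → 07.02.01.03. Scheduled 10%. Harrowgate agreement on 07.02.04.03: 07.02.01.03 not covered; Harrowgate agreement on 07.02: RVC < 60%. → 10%.
Sum: 36% + 43% + 47% + 10% = 136%.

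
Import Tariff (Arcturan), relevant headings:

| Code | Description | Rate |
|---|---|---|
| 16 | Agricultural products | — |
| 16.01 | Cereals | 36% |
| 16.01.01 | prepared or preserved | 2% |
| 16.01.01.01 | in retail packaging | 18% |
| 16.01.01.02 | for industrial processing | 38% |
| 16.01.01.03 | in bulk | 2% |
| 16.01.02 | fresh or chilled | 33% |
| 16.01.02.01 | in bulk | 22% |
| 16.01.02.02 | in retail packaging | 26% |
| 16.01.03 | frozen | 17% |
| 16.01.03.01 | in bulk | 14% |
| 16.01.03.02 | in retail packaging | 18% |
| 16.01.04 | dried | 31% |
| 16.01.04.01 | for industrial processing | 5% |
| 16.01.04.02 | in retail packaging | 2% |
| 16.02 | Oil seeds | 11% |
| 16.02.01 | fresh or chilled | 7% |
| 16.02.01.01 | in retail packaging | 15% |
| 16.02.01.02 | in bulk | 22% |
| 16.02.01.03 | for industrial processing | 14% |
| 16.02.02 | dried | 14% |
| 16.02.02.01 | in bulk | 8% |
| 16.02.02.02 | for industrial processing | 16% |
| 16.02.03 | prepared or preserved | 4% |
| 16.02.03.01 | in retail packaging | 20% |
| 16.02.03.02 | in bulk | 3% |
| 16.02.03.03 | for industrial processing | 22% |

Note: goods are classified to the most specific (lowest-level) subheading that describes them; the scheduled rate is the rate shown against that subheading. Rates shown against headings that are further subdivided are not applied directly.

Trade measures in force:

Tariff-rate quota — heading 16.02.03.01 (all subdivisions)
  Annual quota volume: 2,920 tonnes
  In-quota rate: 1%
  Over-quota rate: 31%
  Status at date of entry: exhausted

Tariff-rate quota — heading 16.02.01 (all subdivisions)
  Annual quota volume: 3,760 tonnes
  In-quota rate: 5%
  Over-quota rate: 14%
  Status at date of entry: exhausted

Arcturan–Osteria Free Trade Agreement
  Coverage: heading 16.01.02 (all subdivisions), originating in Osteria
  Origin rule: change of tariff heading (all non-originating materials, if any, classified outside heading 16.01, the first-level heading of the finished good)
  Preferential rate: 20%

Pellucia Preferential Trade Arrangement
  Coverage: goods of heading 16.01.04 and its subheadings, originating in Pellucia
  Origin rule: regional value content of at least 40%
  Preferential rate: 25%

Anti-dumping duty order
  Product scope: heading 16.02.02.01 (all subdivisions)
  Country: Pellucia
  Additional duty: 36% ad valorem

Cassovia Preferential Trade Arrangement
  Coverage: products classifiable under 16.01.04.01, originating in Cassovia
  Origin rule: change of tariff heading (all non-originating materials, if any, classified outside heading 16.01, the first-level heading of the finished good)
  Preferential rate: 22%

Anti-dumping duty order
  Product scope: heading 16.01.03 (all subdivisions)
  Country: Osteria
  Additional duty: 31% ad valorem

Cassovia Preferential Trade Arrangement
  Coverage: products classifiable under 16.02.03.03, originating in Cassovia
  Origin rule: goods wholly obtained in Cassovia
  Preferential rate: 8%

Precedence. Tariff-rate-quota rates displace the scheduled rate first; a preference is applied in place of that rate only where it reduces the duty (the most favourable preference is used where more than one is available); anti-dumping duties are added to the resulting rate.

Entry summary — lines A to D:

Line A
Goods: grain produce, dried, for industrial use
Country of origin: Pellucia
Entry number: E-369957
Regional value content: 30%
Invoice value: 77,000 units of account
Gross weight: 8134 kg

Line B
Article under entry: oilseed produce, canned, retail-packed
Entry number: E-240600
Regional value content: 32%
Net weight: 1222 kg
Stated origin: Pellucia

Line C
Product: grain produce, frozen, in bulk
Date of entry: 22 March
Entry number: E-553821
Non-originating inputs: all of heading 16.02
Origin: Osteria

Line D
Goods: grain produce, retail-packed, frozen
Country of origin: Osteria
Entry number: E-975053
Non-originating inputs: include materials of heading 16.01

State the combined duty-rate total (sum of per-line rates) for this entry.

130%

Line A: grain → 16.01; dried → 16.01.04; for industrial use → 16.01.04.01. Scheduled 5%. Pellucia agreement on 16.01.04: RVC < 40%. → 5%.
Line B: oilseed → 16.02; canned → 16.02.03; retail-packed → 16.02.03.01. Scheduled 20%. quota on 16.02.03.01 exhausted → over-quota 31%; Pellucia agreement on 16.01.04: 16.02.03.01 not covered. → 31%.
Line C: grain → 16.01; frozen → 16.01.03; in bulk → 16.01.03.01. Scheduled 14%. Osteria agreement on 16.01.02: 16.01.03.01 not covered; anti-dumping (Osteria, 16.01.03): +31%; total 14% + 31% = 45%. → 45%.
Line D: grain → 16.01; frozen → 16.01.03; retail-packed → 16.01.03.02. Scheduled 18%. Osteria agreement on 16.01.02: 16.01.03.02 not covered; anti-dumping (Osteria, 16.01.03): +31%; total 18% + 31% = 49%. → 49%.
Sum: 5% + 31% + 45% + 49% = 130%.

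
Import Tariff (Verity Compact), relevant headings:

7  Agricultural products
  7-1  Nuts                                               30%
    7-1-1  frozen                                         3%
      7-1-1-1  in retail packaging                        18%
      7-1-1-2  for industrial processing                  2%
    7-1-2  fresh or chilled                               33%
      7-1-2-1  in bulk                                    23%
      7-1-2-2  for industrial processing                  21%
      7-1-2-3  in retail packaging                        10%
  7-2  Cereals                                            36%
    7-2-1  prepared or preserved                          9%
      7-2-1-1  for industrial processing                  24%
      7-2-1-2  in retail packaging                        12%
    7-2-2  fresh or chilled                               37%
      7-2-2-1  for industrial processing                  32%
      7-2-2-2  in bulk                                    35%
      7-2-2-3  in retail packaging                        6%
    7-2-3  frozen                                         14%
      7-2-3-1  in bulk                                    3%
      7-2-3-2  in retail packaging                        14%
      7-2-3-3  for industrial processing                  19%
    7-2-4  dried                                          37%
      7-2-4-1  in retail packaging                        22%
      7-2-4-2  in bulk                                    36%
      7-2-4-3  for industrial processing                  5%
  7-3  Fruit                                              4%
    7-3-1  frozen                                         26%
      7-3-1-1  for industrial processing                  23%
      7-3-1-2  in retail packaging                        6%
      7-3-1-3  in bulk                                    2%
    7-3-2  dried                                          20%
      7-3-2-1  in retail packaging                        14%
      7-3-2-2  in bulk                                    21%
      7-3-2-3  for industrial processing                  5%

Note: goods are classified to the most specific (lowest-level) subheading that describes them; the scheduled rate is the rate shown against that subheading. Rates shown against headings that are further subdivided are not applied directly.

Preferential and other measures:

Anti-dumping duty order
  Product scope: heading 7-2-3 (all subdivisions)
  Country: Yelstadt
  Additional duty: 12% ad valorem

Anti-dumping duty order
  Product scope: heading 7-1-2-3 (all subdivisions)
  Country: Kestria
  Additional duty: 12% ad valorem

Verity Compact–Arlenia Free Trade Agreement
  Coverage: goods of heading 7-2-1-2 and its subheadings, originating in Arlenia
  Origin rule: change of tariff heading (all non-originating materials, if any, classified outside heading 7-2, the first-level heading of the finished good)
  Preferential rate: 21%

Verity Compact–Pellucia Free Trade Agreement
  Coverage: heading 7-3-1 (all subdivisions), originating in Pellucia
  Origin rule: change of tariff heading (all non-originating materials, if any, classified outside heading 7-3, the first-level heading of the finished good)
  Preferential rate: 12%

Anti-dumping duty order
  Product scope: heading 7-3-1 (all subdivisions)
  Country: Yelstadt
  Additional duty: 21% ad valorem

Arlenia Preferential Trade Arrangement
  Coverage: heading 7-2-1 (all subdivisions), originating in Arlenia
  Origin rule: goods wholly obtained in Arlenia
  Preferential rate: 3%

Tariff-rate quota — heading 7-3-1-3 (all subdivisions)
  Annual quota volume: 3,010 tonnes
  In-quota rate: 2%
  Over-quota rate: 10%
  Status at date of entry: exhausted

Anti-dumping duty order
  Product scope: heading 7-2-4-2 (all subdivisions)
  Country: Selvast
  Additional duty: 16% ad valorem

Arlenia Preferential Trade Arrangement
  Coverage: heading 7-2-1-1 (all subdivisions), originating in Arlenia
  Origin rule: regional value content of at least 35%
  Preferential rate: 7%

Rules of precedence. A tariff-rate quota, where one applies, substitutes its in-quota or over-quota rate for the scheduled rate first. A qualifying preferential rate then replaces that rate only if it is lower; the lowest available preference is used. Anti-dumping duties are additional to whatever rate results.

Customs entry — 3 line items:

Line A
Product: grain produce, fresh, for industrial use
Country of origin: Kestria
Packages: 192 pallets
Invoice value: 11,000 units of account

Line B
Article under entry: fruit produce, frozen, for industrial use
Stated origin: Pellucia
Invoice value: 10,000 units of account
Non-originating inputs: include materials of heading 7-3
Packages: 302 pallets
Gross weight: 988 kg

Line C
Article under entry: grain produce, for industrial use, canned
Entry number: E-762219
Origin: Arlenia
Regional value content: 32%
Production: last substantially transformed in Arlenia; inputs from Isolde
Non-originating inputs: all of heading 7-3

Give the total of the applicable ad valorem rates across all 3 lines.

79%

Line A: grain → 7-2; fresh → 7-2-2; for industrial use → 7-2-2-1. Scheduled 32%. No special measure applies. → 32%.
Line B: fruit → 7-3; frozen → 7-3-1; for industrial use → 7-3-1-1. Scheduled 23%. Pellucia agreement on 7-3-1: CTH not met. → 23%.
Line C: grain → 7-2; canned → 7-2-1; for industrial use → 7-2-1-1. Scheduled 24%. Arlenia agreement on 7-2-1-2: 7-2-1-1 not covered; Arlenia agreement on 7-2-1: not wholly obtained; Arlenia agreement on 7-2-1-1: RVC < 35%. → 24%.
Sum: 32% + 23% + 24% = 79%.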